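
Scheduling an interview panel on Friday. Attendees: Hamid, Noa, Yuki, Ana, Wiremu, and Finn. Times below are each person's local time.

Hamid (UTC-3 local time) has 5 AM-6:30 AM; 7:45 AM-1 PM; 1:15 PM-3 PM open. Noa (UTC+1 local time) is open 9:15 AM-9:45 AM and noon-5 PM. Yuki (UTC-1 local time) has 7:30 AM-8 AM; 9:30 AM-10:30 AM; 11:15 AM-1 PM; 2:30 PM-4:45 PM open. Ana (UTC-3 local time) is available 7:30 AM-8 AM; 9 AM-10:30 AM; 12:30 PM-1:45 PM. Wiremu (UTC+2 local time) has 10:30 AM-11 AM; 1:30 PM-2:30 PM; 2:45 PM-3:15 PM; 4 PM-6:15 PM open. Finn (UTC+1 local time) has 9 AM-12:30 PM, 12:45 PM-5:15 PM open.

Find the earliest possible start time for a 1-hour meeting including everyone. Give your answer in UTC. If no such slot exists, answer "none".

none

Hamid in UTC: 08:00-09:30, 10:45-16:00, 16:15-18:00 (add 3h to convert from UTC-3).
Noa in UTC: 08:15-08:45, 11:00-16:00 (subtract 1h to convert from UTC+1).
Yuki in UTC: 08:30-09:00, 10:30-11:30, 12:15-14:00, 15:30-17:45 (add 1h to convert from UTC-1).
Ana in UTC: 10:30-11:00, 12:00-13:30, 15:30-16:45 (add 3h to convert from UTC-3).
Wiremu in UTC: 08:30-09:00, 11:30-12:30, 12:45-13:15, 14:00-16:15 (subtract 2h to convert from UTC+2).
Finn in UTC: 08:00-11:30, 11:45-16:15 (subtract 1h to convert from UTC+1).
Hamid ∩ Noa: 08:15-08:45, 11:00-16:00.
Hamid ∩ Noa ∩ Yuki: 08:30-08:45, 11:00-11:30, 12:15-14:00, 15:30-16:00.
Hamid ∩ Noa ∩ Yuki ∩ Ana: 12:15-13:30, 15:30-16:00.
Hamid ∩ Noa ∩ Yuki ∩ Ana ∩ Wiremu: 12:15-12:30, 12:45-13:15, 15:30-16:00.
Hamid ∩ Noa ∩ Yuki ∩ Ana ∩ Wiremu ∩ Finn: 12:15-12:30, 12:45-13:15, 15:30-16:00.
No common window is at least 60 minutes long.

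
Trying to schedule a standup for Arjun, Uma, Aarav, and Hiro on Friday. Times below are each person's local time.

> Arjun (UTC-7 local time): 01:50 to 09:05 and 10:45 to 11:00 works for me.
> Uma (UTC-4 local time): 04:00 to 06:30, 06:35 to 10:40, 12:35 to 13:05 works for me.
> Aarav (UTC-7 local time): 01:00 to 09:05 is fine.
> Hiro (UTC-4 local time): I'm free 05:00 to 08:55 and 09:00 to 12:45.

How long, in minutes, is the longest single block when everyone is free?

Arjun in UTC: 08:50-16:05, 17:45-18:00 (add 7h to convert from UTC-7).
Uma in UTC: 08:00-10:30, 10:35-14:40, 16:35-17:05 (add 4h to convert from UTC-4).
Aarav in UTC: 08:00-16:05 (add 7h to convert from UTC-7).
Hiro in UTC: 09:00-12:55, 13:00-16:45 (add 4h to convert from UTC-4).
Arjun ∩ Uma: 08:50-10:30, 10:35-14:40.
Arjun ∩ Uma ∩ Aarav: 08:50-10:30, 10:35-14:40.
Arjun ∩ Uma ∩ Aarav ∩ Hiro: 09:00-10:30, 10:35-12:55, 13:00-14:40.
The longest is 10:35-12:55 at 140 minutes.

140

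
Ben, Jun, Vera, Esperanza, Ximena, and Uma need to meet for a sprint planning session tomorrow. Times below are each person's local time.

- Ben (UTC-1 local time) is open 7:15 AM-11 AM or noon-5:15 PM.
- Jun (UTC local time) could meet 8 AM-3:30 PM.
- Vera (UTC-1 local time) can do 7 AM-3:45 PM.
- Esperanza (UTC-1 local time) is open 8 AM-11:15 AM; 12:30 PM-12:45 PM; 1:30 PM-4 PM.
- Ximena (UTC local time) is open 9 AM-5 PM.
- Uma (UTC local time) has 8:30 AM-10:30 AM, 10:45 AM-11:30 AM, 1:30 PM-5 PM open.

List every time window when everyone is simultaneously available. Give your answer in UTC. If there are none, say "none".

Ben in UTC: 08:15-12:00, 13:00-18:15 (add 1h to convert from UTC-1).
Jun in UTC: 08:00-15:30.
Vera in UTC: 08:00-16:45 (add 1h to convert from UTC-1).
Esperanza in UTC: 09:00-12:15, 13:30-13:45, 14:30-17:00 (add 1h to convert from UTC-1).
Ximena in UTC: 09:00-17:00.
Uma in UTC: 08:30-10:30, 10:45-11:30, 13:30-17:00.
Ben ∩ Jun: 08:15-12:00, 13:00-15:30.
Ben ∩ Jun ∩ Vera: 08:15-12:00, 13:00-15:30.
Ben ∩ Jun ∩ Vera ∩ Esperanza: 09:00-12:00, 13:30-13:45, 14:30-15:30.
Ben ∩ Jun ∩ Vera ∩ Esperanza ∩ Ximena: 09:00-12:00, 13:30-13:45, 14:30-15:30.
Ben ∩ Jun ∩ Vera ∩ Esperanza ∩ Ximena ∩ Uma: 09:00-10:30, 10:45-11:30, 13:30-13:45, 14:30-15:30.
So the common availability across everyone is 09:00-10:30, 10:45-11:30, 13:30-13:45, 14:30-15:30.

09:00-10:30, 10:45-11:30, 13:30-13:45, 14:30-15:30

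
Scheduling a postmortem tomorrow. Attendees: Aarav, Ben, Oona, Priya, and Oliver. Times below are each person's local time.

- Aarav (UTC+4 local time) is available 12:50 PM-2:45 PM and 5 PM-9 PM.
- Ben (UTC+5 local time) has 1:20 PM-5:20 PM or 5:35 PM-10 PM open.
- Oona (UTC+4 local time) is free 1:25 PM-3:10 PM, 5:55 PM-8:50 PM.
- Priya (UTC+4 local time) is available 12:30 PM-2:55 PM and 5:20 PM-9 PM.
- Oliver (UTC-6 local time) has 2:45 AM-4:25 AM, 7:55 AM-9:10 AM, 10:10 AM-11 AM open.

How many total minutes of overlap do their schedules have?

175

Aarav in UTC: 08:50-10:45, 13:00-17:00 (subtract 4h to convert from UTC+4).
Ben in UTC: 08:20-12:20, 12:35-17:00 (subtract 5h to convert from UTC+5).
Oona in UTC: 09:25-11:10, 13:55-16:50 (subtract 4h to convert from UTC+4).
Priya in UTC: 08:30-10:55, 13:20-17:00 (subtract 4h to convert from UTC+4).
Oliver in UTC: 08:45-10:25, 13:55-15:10, 16:10-17:00 (add 6h to convert from UTC-6).
Aarav ∩ Ben: 08:50-10:45, 13:00-17:00.
Aarav ∩ Ben ∩ Oona: 09:25-10:45, 13:55-16:50.
Aarav ∩ Ben ∩ Oona ∩ Priya: 09:25-10:45, 13:55-16:50.
Aarav ∩ Ben ∩ Oona ∩ Priya ∩ Oliver: 09:25-10:25, 13:55-15:10, 16:10-16:50.
Summing the common windows: 60 + 75 + 40 = 175 minutes.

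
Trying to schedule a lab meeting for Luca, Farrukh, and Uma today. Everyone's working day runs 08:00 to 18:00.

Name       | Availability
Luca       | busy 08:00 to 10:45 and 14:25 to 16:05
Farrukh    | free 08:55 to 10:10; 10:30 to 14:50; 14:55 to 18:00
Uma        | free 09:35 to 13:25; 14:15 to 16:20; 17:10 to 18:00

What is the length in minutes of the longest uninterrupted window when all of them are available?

Luca free: 10:45-14:25, 16:05-18:00 (invert busy blocks within the working day).
Farrukh free: 08:55-10:10, 10:30-14:50, 14:55-18:00.
Uma free: 09:35-13:25, 14:15-16:20, 17:10-18:00.
Luca ∩ Farrukh: 10:45-14:25, 16:05-18:00.
Luca ∩ Farrukh ∩ Uma: 10:45-13:25, 14:15-14:25, 16:05-16:20, 17:10-18:00.
The longest is 10:45-13:25 at 160 minutes.

160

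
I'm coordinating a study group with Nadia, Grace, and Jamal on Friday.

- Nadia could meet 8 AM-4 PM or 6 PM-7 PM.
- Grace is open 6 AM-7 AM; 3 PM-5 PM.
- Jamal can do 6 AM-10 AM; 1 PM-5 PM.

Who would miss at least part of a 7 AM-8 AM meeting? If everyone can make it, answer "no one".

Grace, Nadia

Nadia: not fully free for 07:00-08:00. Grace: not fully free for 07:00-08:00. Jamal: free for 07:00-08:00.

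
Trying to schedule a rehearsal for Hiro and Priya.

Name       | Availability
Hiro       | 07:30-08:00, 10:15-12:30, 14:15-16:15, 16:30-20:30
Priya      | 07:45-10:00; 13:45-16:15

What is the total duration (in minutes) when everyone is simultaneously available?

Hiro ∩ Priya: 07:45-08:00, 14:15-16:15.
Those are the intersection windows.
Summing the common windows: 15 + 120 = 135 minutes.

135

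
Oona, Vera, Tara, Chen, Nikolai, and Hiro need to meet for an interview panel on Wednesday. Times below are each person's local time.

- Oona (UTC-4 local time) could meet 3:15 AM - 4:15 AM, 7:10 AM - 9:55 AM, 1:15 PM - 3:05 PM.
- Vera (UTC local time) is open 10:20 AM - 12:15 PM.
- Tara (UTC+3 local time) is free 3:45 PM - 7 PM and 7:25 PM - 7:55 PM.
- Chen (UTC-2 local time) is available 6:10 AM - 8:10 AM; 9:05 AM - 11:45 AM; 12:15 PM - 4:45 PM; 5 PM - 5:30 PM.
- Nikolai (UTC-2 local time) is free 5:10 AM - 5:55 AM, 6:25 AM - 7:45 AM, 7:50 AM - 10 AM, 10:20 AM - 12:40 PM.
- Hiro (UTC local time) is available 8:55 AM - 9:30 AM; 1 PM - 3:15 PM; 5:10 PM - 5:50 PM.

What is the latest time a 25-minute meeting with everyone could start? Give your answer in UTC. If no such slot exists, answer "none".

none

Oona in UTC: 07:15-08:15, 11:10-13:55, 17:15-19:05 (add 4h to convert from UTC-4).
Vera in UTC: 10:20-12:15.
Tara in UTC: 12:45-16:00, 16:25-16:55 (subtract 3h to convert from UTC+3).
Chen in UTC: 08:10-10:10, 11:05-13:45, 14:15-18:45, 19:00-19:30 (add 2h to convert from UTC-2).
Nikolai in UTC: 07:10-07:55, 08:25-09:45, 09:50-12:00, 12:20-14:40 (add 2h to convert from UTC-2).
Hiro in UTC: 08:55-09:30, 13:00-15:15, 17:10-17:50.
Oona ∩ Vera: 11:10-12:15.
Oona ∩ Vera ∩ Tara: ∅.
Oona ∩ Vera ∩ Tara ∩ Chen: ∅.
Oona ∩ Vera ∩ Tara ∩ Chen ∩ Nikolai: ∅.
Oona ∩ Vera ∩ Tara ∩ Chen ∩ Nikolai ∩ Hiro: ∅.
There is no time when everyone is free.
No common window is at least 25 minutes long.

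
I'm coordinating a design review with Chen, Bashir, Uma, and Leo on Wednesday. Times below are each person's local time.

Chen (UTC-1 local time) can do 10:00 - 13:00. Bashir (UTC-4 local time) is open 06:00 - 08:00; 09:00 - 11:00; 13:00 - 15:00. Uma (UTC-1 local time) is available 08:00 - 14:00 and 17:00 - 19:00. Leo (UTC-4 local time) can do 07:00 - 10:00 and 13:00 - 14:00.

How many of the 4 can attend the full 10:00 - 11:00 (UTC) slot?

Chen in UTC: 11:00-14:00 (add 1h to convert from UTC-1).
Bashir in UTC: 10:00-12:00, 13:00-15:00, 17:00-19:00 (add 4h to convert from UTC-4).
Uma in UTC: 09:00-15:00, 18:00-20:00 (add 1h to convert from UTC-1).
Leo in UTC: 11:00-14:00, 17:00-18:00 (add 4h to convert from UTC-4).
Bashir and Uma can make the full 10:00-11:00 slot — that's 2.

2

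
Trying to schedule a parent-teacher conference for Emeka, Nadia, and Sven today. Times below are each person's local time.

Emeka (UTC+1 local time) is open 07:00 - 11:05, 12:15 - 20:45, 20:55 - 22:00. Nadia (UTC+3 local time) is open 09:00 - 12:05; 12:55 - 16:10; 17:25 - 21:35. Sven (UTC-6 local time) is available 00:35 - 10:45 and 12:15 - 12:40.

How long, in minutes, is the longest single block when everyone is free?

Emeka in UTC: 06:00-10:05, 11:15-19:45, 19:55-21:00 (subtract 1h to convert from UTC+1).
Nadia in UTC: 06:00-09:05, 09:55-13:10, 14:25-18:35 (subtract 3h to convert from UTC+3).
Sven in UTC: 06:35-16:45, 18:15-18:40 (add 6h to convert from UTC-6).
Emeka ∩ Nadia: 06:00-09:05, 09:55-10:05, 11:15-13:10, 14:25-18:35.
Emeka ∩ Nadia ∩ Sven: 06:35-09:05, 09:55-10:05, 11:15-13:10, 14:25-16:45, 18:15-18:35.
The longest is 06:35-09:05 at 150 minutes.

150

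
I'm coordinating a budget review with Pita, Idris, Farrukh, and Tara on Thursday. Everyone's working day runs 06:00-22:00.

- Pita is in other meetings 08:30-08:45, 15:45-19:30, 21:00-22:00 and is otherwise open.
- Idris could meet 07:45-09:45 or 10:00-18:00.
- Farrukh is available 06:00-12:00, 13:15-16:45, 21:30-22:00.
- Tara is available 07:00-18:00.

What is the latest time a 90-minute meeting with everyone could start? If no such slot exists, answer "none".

14:15

Pita free: 06:00-08:30, 08:45-15:45, 19:30-21:00 (invert busy blocks within the working day).
Idris free: 07:45-09:45, 10:00-18:00.
Farrukh free: 06:00-12:00, 13:15-16:45, 21:30-22:00.
Tara free: 07:00-18:00.
Pita ∩ Idris: 07:45-08:30, 08:45-09:45, 10:00-15:45.
Pita ∩ Idris ∩ Farrukh: 07:45-08:30, 08:45-09:45, 10:00-12:00, 13:15-15:45.
Pita ∩ Idris ∩ Farrukh ∩ Tara: 07:45-08:30, 08:45-09:45, 10:00-12:00, 13:15-15:45.
The last common window of at least 90 minutes is 13:15-15:45; a 90-minute meeting can start as late as 14:15 and still end by 15:45.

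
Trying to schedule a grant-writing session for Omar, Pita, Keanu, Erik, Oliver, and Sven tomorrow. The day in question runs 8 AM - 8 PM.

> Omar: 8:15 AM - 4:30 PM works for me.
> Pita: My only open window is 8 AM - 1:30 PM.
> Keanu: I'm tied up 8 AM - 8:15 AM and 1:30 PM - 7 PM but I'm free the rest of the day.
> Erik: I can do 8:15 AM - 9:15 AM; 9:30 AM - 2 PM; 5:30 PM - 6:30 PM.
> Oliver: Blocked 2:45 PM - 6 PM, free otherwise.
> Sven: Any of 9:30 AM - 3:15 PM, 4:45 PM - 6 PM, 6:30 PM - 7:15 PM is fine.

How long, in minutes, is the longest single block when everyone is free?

Omar free: 08:15-16:30.
Pita free: 08:00-13:30.
Keanu free: 08:15-13:30, 19:00-20:00 (invert busy blocks within the working day).
Erik free: 08:15-09:15, 09:30-14:00, 17:30-18:30.
Oliver free: 08:00-14:45, 18:00-20:00 (invert busy blocks within the working day).
Sven free: 09:30-15:15, 16:45-18:00, 18:30-19:15.
Omar ∩ Pita: 08:15-13:30.
Omar ∩ Pita ∩ Keanu: 08:15-13:30.
Omar ∩ Pita ∩ Keanu ∩ Erik: 08:15-09:15, 09:30-13:30.
Omar ∩ Pita ∩ Keanu ∩ Erik ∩ Oliver: 08:15-09:15, 09:30-13:30.
Omar ∩ Pita ∩ Keanu ∩ Erik ∩ Oliver ∩ Sven: 09:30-13:30.
The longest is 09:30-13:30 at 240 minutes.

240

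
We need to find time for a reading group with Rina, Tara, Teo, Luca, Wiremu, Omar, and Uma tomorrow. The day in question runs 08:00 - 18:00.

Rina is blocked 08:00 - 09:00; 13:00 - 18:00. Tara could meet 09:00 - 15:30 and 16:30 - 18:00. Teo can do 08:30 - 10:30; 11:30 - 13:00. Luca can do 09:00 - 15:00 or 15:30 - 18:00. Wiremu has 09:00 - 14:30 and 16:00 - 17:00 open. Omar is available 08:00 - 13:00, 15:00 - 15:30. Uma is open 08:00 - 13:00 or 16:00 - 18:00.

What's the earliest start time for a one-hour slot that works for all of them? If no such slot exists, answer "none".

Rina free: 09:00-13:00 (invert busy blocks within the working day).
Tara free: 09:00-15:30, 16:30-18:00.
Teo free: 08:30-10:30, 11:30-13:00.
Luca free: 09:00-15:00, 15:30-18:00.
Wiremu free: 09:00-14:30, 16:00-17:00.
Omar free: 08:00-13:00, 15:00-15:30.
Uma free: 08:00-13:00, 16:00-18:00.
Rina ∩ Tara: 09:00-13:00.
Rina ∩ Tara ∩ Teo: 09:00-10:30, 11:30-13:00.
Rina ∩ Tara ∩ Teo ∩ Luca: 09:00-10:30, 11:30-13:00.
Rina ∩ Tara ∩ Teo ∩ Luca ∩ Wiremu: 09:00-10:30, 11:30-13:00.
Rina ∩ Tara ∩ Teo ∩ Luca ∩ Wiremu ∩ Omar: 09:00-10:30, 11:30-13:00.
Rina ∩ Tara ∩ Teo ∩ Luca ∩ Wiremu ∩ Omar ∩ Uma: 09:00-10:30, 11:30-13:00.
The first common window of at least 60 minutes is 09:00-10:30, so the earliest start is 09:00.

09:00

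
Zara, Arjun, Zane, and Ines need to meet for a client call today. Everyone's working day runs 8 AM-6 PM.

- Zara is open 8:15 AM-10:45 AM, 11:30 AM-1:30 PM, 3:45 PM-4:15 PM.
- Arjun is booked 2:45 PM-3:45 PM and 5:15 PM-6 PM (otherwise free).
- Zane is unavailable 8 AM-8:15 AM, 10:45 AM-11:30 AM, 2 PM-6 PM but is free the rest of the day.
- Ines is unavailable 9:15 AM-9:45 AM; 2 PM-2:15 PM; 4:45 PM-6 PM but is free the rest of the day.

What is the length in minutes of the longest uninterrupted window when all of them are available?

Zara free: 08:15-10:45, 11:30-13:30, 15:45-16:15.
Arjun free: 08:00-14:45, 15:45-17:15 (invert busy blocks within the working day).
Zane free: 08:15-10:45, 11:30-14:00 (invert busy blocks within the working day).
Ines free: 08:00-09:15, 09:45-14:00, 14:15-16:45 (invert busy blocks within the working day).
Zara ∩ Arjun: 08:15-10:45, 11:30-13:30, 15:45-16:15.
Zara ∩ Arjun ∩ Zane: 08:15-10:45, 11:30-13:30.
Zara ∩ Arjun ∩ Zane ∩ Ines: 08:15-09:15, 09:45-10:45, 11:30-13:30.
So the common availability across everyone is 08:15-09:15, 09:45-10:45, 11:30-13:30.
The longest is 11:30-13:30 at 120 minutes.

120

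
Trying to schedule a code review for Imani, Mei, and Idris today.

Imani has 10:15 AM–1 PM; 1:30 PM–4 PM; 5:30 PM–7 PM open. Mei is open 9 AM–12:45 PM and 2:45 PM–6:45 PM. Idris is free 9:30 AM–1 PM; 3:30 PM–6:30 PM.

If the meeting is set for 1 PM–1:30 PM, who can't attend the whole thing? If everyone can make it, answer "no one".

Imani: not fully free for 13:00-13:30. Mei: not fully free for 13:00-13:30. Idris: not fully free for 13:00-13:30.

Idris, Imani, Mei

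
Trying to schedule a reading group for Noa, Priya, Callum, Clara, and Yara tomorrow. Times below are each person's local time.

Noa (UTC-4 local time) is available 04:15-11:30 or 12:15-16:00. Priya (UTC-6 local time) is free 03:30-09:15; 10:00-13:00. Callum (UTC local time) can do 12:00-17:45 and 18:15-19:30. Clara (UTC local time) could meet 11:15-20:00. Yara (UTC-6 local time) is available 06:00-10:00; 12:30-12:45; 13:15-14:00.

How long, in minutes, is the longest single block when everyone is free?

195

Noa in UTC: 08:15-15:30, 16:15-20:00 (add 4h to convert from UTC-4).
Priya in UTC: 09:30-15:15, 16:00-19:00 (add 6h to convert from UTC-6).
Callum in UTC: 12:00-17:45, 18:15-19:30.
Clara in UTC: 11:15-20:00.
Yara in UTC: 12:00-16:00, 18:30-18:45, 19:15-20:00 (add 6h to convert from UTC-6).
Noa ∩ Priya: 09:30-15:15, 16:15-19:00.
Noa ∩ Priya ∩ Callum: 12:00-15:15, 16:15-17:45, 18:15-19:00.
Noa ∩ Priya ∩ Callum ∩ Clara: 12:00-15:15, 16:15-17:45, 18:15-19:00.
Noa ∩ Priya ∩ Callum ∩ Clara ∩ Yara: 12:00-15:15, 18:30-18:45.
The longest is 12:00-15:15 at 195 minutes.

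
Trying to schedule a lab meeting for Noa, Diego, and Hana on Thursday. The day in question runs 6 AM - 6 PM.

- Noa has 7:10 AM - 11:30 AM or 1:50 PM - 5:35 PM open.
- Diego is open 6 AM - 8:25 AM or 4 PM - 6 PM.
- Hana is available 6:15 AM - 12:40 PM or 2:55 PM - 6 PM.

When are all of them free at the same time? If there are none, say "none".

07:10-08:25, 16:00-17:35

Noa ∩ Diego: 07:10-08:25, 16:00-17:35.
Noa ∩ Diego ∩ Hana: 07:10-08:25, 16:00-17:35.
So the common availability across everyone is 07:10-08:25, 16:00-17:35.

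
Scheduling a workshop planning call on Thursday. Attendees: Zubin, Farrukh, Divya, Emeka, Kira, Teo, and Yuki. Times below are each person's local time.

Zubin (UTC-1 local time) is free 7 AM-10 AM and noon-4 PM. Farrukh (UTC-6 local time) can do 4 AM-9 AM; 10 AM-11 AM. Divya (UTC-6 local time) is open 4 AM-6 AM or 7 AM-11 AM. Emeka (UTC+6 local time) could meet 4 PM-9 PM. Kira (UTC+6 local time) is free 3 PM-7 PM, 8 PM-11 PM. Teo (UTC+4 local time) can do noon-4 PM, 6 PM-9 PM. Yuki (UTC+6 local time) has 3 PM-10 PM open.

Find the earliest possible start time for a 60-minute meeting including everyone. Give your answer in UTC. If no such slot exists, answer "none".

10:00

Zubin in UTC: 08:00-11:00, 13:00-17:00 (add 1h to convert from UTC-1).
Farrukh in UTC: 10:00-15:00, 16:00-17:00 (add 6h to convert from UTC-6).
Divya in UTC: 10:00-12:00, 13:00-17:00 (add 6h to convert from UTC-6).
Emeka in UTC: 10:00-15:00 (subtract 6h to convert from UTC+6).
Kira in UTC: 09:00-13:00, 14:00-17:00 (subtract 6h to convert from UTC+6).
Teo in UTC: 08:00-12:00, 14:00-17:00 (subtract 4h to convert from UTC+4).
Yuki in UTC: 09:00-16:00 (subtract 6h to convert from UTC+6).
Zubin ∩ Farrukh: 10:00-11:00, 13:00-15:00, 16:00-17:00.
Zubin ∩ Farrukh ∩ Divya: 10:00-11:00, 13:00-15:00, 16:00-17:00.
Zubin ∩ Farrukh ∩ Divya ∩ Emeka: 10:00-11:00, 13:00-15:00.
Zubin ∩ Farrukh ∩ Divya ∩ Emeka ∩ Kira: 10:00-11:00, 14:00-15:00.
Zubin ∩ Farrukh ∩ Divya ∩ Emeka ∩ Kira ∩ Teo: 10:00-11:00, 14:00-15:00.
Zubin ∩ Farrukh ∩ Divya ∩ Emeka ∩ Kira ∩ Teo ∩ Yuki: 10:00-11:00, 14:00-15:00.
Those are the intersection windows.
The first common window of at least 60 minutes is 10:00-11:00, so the earliest start is 10:00.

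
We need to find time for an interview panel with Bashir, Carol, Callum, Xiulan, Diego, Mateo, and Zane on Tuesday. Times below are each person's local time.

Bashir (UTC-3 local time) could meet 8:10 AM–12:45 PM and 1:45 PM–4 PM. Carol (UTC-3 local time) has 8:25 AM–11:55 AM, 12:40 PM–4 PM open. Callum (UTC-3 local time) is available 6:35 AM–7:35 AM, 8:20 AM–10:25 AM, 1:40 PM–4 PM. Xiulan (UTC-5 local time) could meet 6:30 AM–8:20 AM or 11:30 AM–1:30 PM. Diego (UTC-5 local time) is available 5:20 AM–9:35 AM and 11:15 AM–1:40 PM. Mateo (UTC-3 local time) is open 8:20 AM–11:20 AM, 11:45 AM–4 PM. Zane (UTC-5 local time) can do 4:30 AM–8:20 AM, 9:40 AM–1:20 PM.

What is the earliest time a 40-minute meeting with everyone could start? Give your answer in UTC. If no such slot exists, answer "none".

11:30

Bashir in UTC: 11:10-15:45, 16:45-19:00 (add 3h to convert from UTC-3).
Carol in UTC: 11:25-14:55, 15:40-19:00 (add 3h to convert from UTC-3).
Callum in UTC: 09:35-10:35, 11:20-13:25, 16:40-19:00 (add 3h to convert from UTC-3).
Xiulan in UTC: 11:30-13:20, 16:30-18:30 (add 5h to convert from UTC-5).
Diego in UTC: 10:20-14:35, 16:15-18:40 (add 5h to convert from UTC-5).
Mateo in UTC: 11:20-14:20, 14:45-19:00 (add 3h to convert from UTC-3).
Zane in UTC: 09:30-13:20, 14:40-18:20 (add 5h to convert from UTC-5).
Bashir ∩ Carol: 11:25-14:55, 15:40-15:45, 16:45-19:00.
Bashir ∩ Carol ∩ Callum: 11:25-13:25, 16:45-19:00.
Bashir ∩ Carol ∩ Callum ∩ Xiulan: 11:30-13:20, 16:45-18:30.
Bashir ∩ Carol ∩ Callum ∩ Xiulan ∩ Diego: 11:30-13:20, 16:45-18:30.
Bashir ∩ Carol ∩ Callum ∩ Xiulan ∩ Diego ∩ Mateo: 11:30-13:20, 16:45-18:30.
Bashir ∩ Carol ∩ Callum ∩ Xiulan ∩ Diego ∩ Mateo ∩ Zane: 11:30-13:20, 16:45-18:20.
So the common availability across everyone is 11:30-13:20, 16:45-18:20.
The first common window of at least 40 minutes is 11:30-13:20, so the earliest start is 11:30.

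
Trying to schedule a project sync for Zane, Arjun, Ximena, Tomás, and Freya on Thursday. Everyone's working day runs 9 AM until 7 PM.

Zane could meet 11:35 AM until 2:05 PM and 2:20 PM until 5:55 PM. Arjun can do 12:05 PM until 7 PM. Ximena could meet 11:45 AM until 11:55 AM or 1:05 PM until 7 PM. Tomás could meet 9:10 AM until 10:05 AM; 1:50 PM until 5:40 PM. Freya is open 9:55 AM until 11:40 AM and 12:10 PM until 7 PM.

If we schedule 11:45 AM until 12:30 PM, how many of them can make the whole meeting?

Zane can make the full 11:45-12:30 slot — that's 1.

1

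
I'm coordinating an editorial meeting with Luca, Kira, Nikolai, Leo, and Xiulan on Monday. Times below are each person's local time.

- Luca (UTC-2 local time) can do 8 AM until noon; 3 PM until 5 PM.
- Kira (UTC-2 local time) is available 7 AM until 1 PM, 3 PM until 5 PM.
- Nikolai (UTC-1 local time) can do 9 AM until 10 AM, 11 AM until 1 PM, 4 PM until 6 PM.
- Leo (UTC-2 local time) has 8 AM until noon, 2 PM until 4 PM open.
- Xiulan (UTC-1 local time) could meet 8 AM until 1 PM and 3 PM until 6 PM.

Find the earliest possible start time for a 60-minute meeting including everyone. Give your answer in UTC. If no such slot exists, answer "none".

10:00

Luca in UTC: 10:00-14:00, 17:00-19:00 (add 2h to convert from UTC-2).
Kira in UTC: 09:00-15:00, 17:00-19:00 (add 2h to convert from UTC-2).
Nikolai in UTC: 10:00-11:00, 12:00-14:00, 17:00-19:00 (add 1h to convert from UTC-1).
Leo in UTC: 10:00-14:00, 16:00-18:00 (add 2h to convert from UTC-2).
Xiulan in UTC: 09:00-14:00, 16:00-19:00 (add 1h to convert from UTC-1).
Luca ∩ Kira: 10:00-14:00, 17:00-19:00.
Luca ∩ Kira ∩ Nikolai: 10:00-11:00, 12:00-14:00, 17:00-19:00.
Luca ∩ Kira ∩ Nikolai ∩ Leo: 10:00-11:00, 12:00-14:00, 17:00-18:00.
Luca ∩ Kira ∩ Nikolai ∩ Leo ∩ Xiulan: 10:00-11:00, 12:00-14:00, 17:00-18:00.
The first common window of at least 60 minutes is 10:00-11:00, so the earliest start is 10:00.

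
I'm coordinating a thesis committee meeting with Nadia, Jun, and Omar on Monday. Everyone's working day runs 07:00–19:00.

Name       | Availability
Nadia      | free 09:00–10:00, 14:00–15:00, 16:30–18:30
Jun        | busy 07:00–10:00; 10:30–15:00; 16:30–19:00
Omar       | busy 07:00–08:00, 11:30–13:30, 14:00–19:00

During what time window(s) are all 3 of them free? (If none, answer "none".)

Nadia free: 09:00-10:00, 14:00-15:00, 16:30-18:30.
Jun free: 10:00-10:30, 15:00-16:30 (invert busy blocks within the working day).
Omar free: 08:00-11:30, 13:30-14:00 (invert busy blocks within the working day).
Nadia ∩ Jun: ∅.
Nadia ∩ Jun ∩ Omar: ∅.
There is no time when everyone is free.

none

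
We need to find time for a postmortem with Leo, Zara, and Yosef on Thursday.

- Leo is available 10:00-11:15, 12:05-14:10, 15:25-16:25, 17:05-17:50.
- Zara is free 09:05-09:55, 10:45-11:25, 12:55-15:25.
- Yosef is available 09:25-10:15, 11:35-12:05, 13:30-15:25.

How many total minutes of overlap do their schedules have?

Leo ∩ Zara: 10:45-11:15, 12:55-14:10.
Leo ∩ Zara ∩ Yosef: 13:30-14:10.
So the common availability across everyone is 13:30-14:10.
That's a single block of 40 minutes.

40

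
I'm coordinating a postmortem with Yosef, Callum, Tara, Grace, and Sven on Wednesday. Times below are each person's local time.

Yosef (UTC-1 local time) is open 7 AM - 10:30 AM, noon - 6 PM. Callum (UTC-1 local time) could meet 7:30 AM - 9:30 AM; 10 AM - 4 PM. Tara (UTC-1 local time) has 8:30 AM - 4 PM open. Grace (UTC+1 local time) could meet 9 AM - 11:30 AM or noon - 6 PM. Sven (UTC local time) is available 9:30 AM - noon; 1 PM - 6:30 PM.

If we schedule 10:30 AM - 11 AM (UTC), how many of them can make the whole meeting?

Yosef in UTC: 08:00-11:30, 13:00-19:00 (add 1h to convert from UTC-1).
Callum in UTC: 08:30-10:30, 11:00-17:00 (add 1h to convert from UTC-1).
Tara in UTC: 09:30-17:00 (add 1h to convert from UTC-1).
Grace in UTC: 08:00-10:30, 11:00-17:00 (subtract 1h to convert from UTC+1).
Sven in UTC: 09:30-12:00, 13:00-18:30.
Yosef, Tara, and Sven can make the full 10:30-11:00 slot — that's 3.

3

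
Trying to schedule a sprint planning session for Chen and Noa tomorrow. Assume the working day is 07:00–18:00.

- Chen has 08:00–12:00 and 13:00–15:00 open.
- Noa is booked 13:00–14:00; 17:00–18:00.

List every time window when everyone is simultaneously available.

08:00-12:00, 14:00-15:00

Chen free: 08:00-12:00, 13:00-15:00.
Noa free: 07:00-13:00, 14:00-17:00 (invert busy blocks within the working day).
Chen ∩ Noa: 08:00-12:00, 14:00-15:00.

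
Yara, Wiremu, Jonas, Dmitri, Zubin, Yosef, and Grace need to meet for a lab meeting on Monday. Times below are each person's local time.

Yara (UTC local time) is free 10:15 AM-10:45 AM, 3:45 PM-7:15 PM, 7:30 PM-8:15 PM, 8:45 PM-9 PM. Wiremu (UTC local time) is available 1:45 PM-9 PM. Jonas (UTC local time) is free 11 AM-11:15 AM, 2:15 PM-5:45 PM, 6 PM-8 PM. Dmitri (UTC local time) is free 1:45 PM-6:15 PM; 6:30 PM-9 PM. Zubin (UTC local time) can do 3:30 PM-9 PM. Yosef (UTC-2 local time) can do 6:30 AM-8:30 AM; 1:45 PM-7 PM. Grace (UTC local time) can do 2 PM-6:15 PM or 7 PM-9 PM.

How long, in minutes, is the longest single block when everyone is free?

Yara in UTC: 10:15-10:45, 15:45-19:15, 19:30-20:15, 20:45-21:00.
Wiremu in UTC: 13:45-21:00.
Jonas in UTC: 11:00-11:15, 14:15-17:45, 18:00-20:00.
Dmitri in UTC: 13:45-18:15, 18:30-21:00.
Zubin in UTC: 15:30-21:00.
Yosef in UTC: 08:30-10:30, 15:45-21:00 (add 2h to convert from UTC-2).
Grace in UTC: 14:00-18:15, 19:00-21:00.
Yara ∩ Wiremu: 15:45-19:15, 19:30-20:15, 20:45-21:00.
Yara ∩ Wiremu ∩ Jonas: 15:45-17:45, 18:00-19:15, 19:30-20:00.
Yara ∩ Wiremu ∩ Jonas ∩ Dmitri: 15:45-17:45, 18:00-18:15, 18:30-19:15, 19:30-20:00.
Yara ∩ Wiremu ∩ Jonas ∩ Dmitri ∩ Zubin: 15:45-17:45, 18:00-18:15, 18:30-19:15, 19:30-20:00.
Yara ∩ Wiremu ∩ Jonas ∩ Dmitri ∩ Zubin ∩ Yosef: 15:45-17:45, 18:00-18:15, 18:30-19:15, 19:30-20:00.
Yara ∩ Wiremu ∩ Jonas ∩ Dmitri ∩ Zubin ∩ Yosef ∩ Grace: 15:45-17:45, 18:00-18:15, 19:00-19:15, 19:30-20:00.
The longest is 15:45-17:45 at 120 minutes.

120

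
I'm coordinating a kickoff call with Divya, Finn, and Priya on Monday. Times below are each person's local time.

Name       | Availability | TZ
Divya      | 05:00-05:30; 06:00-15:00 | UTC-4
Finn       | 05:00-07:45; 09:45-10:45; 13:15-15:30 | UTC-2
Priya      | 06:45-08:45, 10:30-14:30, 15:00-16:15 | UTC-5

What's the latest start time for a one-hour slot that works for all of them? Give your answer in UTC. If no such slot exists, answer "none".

Divya in UTC: 09:00-09:30, 10:00-19:00 (add 4h to convert from UTC-4).
Finn in UTC: 07:00-09:45, 11:45-12:45, 15:15-17:30 (add 2h to convert from UTC-2).
Priya in UTC: 11:45-13:45, 15:30-19:30, 20:00-21:15 (add 5h to convert from UTC-5).
Divya ∩ Finn: 09:00-09:30, 11:45-12:45, 15:15-17:30.
Divya ∩ Finn ∩ Priya: 11:45-12:45, 15:30-17:30.
The last common window of at least 60 minutes is 15:30-17:30; a 60-minute meeting can start as late as 16:30 and still end by 17:30.

16:30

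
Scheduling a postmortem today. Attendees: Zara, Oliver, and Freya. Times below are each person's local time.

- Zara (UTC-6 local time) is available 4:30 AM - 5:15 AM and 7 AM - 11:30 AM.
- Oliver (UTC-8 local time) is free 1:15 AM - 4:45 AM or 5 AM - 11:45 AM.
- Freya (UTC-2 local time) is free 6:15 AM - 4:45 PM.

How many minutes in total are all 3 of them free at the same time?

315

Zara in UTC: 10:30-11:15, 13:00-17:30 (add 6h to convert from UTC-6).
Oliver in UTC: 09:15-12:45, 13:00-19:45 (add 8h to convert from UTC-8).
Freya in UTC: 08:15-18:45 (add 2h to convert from UTC-2).
Zara ∩ Oliver: 10:30-11:15, 13:00-17:30.
Zara ∩ Oliver ∩ Freya: 10:30-11:15, 13:00-17:30.
Those are the intersection windows.
Summing the common windows: 45 + 270 = 315 minutes.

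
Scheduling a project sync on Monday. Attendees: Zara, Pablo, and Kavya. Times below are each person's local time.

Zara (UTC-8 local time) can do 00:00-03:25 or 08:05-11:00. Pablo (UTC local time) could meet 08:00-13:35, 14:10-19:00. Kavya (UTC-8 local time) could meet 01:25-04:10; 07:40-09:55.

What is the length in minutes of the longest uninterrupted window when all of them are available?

Zara in UTC: 08:00-11:25, 16:05-19:00 (add 8h to convert from UTC-8).
Pablo in UTC: 08:00-13:35, 14:10-19:00.
Kavya in UTC: 09:25-12:10, 15:40-17:55 (add 8h to convert from UTC-8).
Zara ∩ Pablo: 08:00-11:25, 16:05-19:00.
Zara ∩ Pablo ∩ Kavya: 09:25-11:25, 16:05-17:55.
The longest is 09:25-11:25 at 120 minutes.

120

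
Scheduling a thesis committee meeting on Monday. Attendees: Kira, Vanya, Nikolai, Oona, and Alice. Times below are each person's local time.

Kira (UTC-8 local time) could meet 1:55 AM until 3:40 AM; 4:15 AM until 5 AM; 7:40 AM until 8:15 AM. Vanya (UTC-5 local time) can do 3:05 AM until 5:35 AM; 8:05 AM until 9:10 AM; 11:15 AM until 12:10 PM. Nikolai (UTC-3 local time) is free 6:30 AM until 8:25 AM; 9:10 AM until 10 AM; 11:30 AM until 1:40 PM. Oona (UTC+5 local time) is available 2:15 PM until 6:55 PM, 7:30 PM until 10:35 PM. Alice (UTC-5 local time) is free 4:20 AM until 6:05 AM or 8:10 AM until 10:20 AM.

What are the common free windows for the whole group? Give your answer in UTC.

Kira in UTC: 09:55-11:40, 12:15-13:00, 15:40-16:15 (add 8h to convert from UTC-8).
Vanya in UTC: 08:05-10:35, 13:05-14:10, 16:15-17:10 (add 5h to convert from UTC-5).
Nikolai in UTC: 09:30-11:25, 12:10-13:00, 14:30-16:40 (add 3h to convert from UTC-3).
Oona in UTC: 09:15-13:55, 14:30-17:35 (subtract 5h to convert from UTC+5).
Alice in UTC: 09:20-11:05, 13:10-15:20 (add 5h to convert from UTC-5).
Kira ∩ Vanya: 09:55-10:35.
Kira ∩ Vanya ∩ Nikolai: 09:55-10:35.
Kira ∩ Vanya ∩ Nikolai ∩ Oona: 09:55-10:35.
Kira ∩ Vanya ∩ Nikolai ∩ Oona ∩ Alice: 09:55-10:35.
Those are the intersection windows.

09:55-10:35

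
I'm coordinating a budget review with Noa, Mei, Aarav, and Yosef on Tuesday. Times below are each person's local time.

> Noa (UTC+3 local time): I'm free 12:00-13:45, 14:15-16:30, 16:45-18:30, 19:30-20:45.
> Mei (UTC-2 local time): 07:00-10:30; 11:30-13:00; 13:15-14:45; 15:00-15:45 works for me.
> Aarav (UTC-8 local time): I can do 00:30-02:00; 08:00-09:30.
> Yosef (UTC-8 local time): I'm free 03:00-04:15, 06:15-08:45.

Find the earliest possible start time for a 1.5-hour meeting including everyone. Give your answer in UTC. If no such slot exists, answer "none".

Noa in UTC: 09:00-10:45, 11:15-13:30, 13:45-15:30, 16:30-17:45 (subtract 3h to convert from UTC+3).
Mei in UTC: 09:00-12:30, 13:30-15:00, 15:15-16:45, 17:00-17:45 (add 2h to convert from UTC-2).
Aarav in UTC: 08:30-10:00, 16:00-17:30 (add 8h to convert from UTC-8).
Yosef in UTC: 11:00-12:15, 14:15-16:45 (add 8h to convert from UTC-8).
Noa ∩ Mei: 09:00-10:45, 11:15-12:30, 13:45-15:00, 15:15-15:30, 16:30-16:45, 17:00-17:45.
Noa ∩ Mei ∩ Aarav: 09:00-10:00, 16:30-16:45, 17:00-17:30.
Noa ∩ Mei ∩ Aarav ∩ Yosef: 16:30-16:45.
No common window is at least 90 minutes long.

none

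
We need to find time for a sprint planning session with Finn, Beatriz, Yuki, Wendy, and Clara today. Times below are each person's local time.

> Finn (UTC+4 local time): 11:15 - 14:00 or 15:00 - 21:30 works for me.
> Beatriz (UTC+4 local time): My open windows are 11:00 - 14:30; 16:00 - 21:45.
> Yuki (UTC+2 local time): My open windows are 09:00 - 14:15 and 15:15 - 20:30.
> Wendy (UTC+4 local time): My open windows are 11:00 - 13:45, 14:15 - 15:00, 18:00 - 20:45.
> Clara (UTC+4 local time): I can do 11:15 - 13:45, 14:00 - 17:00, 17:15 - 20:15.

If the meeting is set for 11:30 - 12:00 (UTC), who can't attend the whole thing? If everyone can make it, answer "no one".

Finn in UTC: 07:15-10:00, 11:00-17:30 (subtract 4h to convert from UTC+4).
Beatriz in UTC: 07:00-10:30, 12:00-17:45 (subtract 4h to convert from UTC+4).
Yuki in UTC: 07:00-12:15, 13:15-18:30 (subtract 2h to convert from UTC+2).
Wendy in UTC: 07:00-09:45, 10:15-11:00, 14:00-16:45 (subtract 4h to convert from UTC+4).
Clara in UTC: 07:15-09:45, 10:00-13:00, 13:15-16:15 (subtract 4h to convert from UTC+4).
Finn: free for 11:30-12:00. Beatriz: not fully free for 11:30-12:00. Yuki: free for 11:30-12:00. Wendy: not fully free for 11:30-12:00. Clara: free for 11:30-12:00.

Beatriz, Wendy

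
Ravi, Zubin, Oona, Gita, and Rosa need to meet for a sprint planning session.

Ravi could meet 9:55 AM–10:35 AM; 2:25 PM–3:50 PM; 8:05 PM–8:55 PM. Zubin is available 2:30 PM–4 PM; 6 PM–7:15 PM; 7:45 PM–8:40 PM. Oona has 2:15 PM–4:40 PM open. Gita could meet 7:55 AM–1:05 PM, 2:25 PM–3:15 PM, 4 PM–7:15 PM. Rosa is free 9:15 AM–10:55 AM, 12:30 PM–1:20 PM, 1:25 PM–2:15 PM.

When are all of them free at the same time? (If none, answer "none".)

none

Ravi ∩ Zubin: 14:30-15:50, 20:05-20:40.
Ravi ∩ Zubin ∩ Oona: 14:30-15:50.
Ravi ∩ Zubin ∩ Oona ∩ Gita: 14:30-15:15.
Ravi ∩ Zubin ∩ Oona ∩ Gita ∩ Rosa: ∅.
There is no time when everyone is free.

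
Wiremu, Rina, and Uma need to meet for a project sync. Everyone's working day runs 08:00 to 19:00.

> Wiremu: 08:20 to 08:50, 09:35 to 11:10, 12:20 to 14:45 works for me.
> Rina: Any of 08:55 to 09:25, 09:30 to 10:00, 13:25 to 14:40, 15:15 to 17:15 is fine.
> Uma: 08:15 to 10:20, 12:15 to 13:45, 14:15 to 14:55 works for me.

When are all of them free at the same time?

09:35-10:00, 13:25-13:45, 14:15-14:40

Wiremu ∩ Rina: 09:35-10:00, 13:25-14:40.
Wiremu ∩ Rina ∩ Uma: 09:35-10:00, 13:25-13:45, 14:15-14:40.
So the common availability across everyone is 09:35-10:00, 13:25-13:45, 14:15-14:40.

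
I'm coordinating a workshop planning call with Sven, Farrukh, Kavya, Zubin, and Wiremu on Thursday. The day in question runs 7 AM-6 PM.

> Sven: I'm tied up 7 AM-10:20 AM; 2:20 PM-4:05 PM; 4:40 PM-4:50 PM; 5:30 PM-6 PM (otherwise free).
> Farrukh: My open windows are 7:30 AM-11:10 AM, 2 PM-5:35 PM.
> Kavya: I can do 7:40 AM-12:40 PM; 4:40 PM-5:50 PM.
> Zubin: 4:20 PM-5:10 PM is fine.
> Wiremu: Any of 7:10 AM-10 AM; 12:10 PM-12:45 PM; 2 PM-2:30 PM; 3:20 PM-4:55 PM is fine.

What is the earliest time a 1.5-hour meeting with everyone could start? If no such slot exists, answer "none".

none

Sven free: 10:20-14:20, 16:05-16:40, 16:50-17:30 (invert busy blocks within the working day).
Farrukh free: 07:30-11:10, 14:00-17:35.
Kavya free: 07:40-12:40, 16:40-17:50.
Zubin free: 16:20-17:10.
Wiremu free: 07:10-10:00, 12:10-12:45, 14:00-14:30, 15:20-16:55.
Sven ∩ Farrukh: 10:20-11:10, 14:00-14:20, 16:05-16:40, 16:50-17:30.
Sven ∩ Farrukh ∩ Kavya: 10:20-11:10, 16:50-17:30.
Sven ∩ Farrukh ∩ Kavya ∩ Zubin: 16:50-17:10.
Sven ∩ Farrukh ∩ Kavya ∩ Zubin ∩ Wiremu: 16:50-16:55.
No common window is at least 90 minutes long.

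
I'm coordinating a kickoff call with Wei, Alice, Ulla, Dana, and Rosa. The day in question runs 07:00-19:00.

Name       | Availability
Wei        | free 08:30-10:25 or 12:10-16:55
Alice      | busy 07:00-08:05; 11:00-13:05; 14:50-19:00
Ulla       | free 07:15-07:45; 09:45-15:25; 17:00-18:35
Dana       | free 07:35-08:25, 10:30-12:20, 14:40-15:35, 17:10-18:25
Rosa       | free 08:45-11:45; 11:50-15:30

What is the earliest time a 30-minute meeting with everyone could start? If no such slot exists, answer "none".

none

Wei free: 08:30-10:25, 12:10-16:55.
Alice free: 08:05-11:00, 13:05-14:50 (invert busy blocks within the working day).
Ulla free: 07:15-07:45, 09:45-15:25, 17:00-18:35.
Dana free: 07:35-08:25, 10:30-12:20, 14:40-15:35, 17:10-18:25.
Rosa free: 08:45-11:45, 11:50-15:30.
Wei ∩ Alice: 08:30-10:25, 13:05-14:50.
Wei ∩ Alice ∩ Ulla: 09:45-10:25, 13:05-14:50.
Wei ∩ Alice ∩ Ulla ∩ Dana: 14:40-14:50.
Wei ∩ Alice ∩ Ulla ∩ Dana ∩ Rosa: 14:40-14:50.
No common window is at least 30 minutes long.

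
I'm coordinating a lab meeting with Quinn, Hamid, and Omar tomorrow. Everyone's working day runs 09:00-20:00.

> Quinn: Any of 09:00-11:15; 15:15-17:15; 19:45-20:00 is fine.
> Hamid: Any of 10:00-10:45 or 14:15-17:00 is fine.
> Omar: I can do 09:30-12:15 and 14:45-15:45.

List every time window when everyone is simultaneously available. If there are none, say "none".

10:00-10:45, 15:15-15:45

Quinn ∩ Hamid: 10:00-10:45, 15:15-17:00.
Quinn ∩ Hamid ∩ Omar: 10:00-10:45, 15:15-15:45.
Those are the intersection windows.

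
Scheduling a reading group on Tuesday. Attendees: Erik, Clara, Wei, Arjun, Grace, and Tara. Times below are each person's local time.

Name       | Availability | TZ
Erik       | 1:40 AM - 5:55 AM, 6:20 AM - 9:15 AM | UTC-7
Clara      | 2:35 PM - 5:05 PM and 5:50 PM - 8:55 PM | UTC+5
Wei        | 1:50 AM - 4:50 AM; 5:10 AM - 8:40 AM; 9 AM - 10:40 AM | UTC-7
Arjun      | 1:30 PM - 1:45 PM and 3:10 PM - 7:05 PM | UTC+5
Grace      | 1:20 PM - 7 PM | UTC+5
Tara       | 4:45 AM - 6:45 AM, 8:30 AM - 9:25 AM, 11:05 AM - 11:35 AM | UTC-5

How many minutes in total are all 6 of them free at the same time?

125

Erik in UTC: 08:40-12:55, 13:20-16:15 (add 7h to convert from UTC-7).
Clara in UTC: 09:35-12:05, 12:50-15:55 (subtract 5h to convert from UTC+5).
Wei in UTC: 08:50-11:50, 12:10-15:40, 16:00-17:40 (add 7h to convert from UTC-7).
Arjun in UTC: 08:30-08:45, 10:10-14:05 (subtract 5h to convert from UTC+5).
Grace in UTC: 08:20-14:00 (subtract 5h to convert from UTC+5).
Tara in UTC: 09:45-11:45, 13:30-14:25, 16:05-16:35 (add 5h to convert from UTC-5).
Erik ∩ Clara: 09:35-12:05, 12:50-12:55, 13:20-15:55.
Erik ∩ Clara ∩ Wei: 09:35-11:50, 12:50-12:55, 13:20-15:40.
Erik ∩ Clara ∩ Wei ∩ Arjun: 10:10-11:50, 12:50-12:55, 13:20-14:05.
Erik ∩ Clara ∩ Wei ∩ Arjun ∩ Grace: 10:10-11:50, 12:50-12:55, 13:20-14:00.
Erik ∩ Clara ∩ Wei ∩ Arjun ∩ Grace ∩ Tara: 10:10-11:45, 13:30-14:00.
Summing the common windows: 95 + 30 = 125 minutes.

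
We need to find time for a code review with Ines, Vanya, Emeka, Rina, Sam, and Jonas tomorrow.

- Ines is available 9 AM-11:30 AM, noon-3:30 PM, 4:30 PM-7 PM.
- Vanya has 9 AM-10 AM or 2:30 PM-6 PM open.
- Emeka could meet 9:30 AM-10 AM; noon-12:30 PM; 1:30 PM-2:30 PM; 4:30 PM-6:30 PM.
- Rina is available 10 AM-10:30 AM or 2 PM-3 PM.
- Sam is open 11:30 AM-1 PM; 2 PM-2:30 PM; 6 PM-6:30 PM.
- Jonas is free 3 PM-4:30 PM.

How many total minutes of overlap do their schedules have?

Ines ∩ Vanya: 09:00-10:00, 14:30-15:30, 16:30-18:00.
Ines ∩ Vanya ∩ Emeka: 09:30-10:00, 16:30-18:00.
Ines ∩ Vanya ∩ Emeka ∩ Rina: ∅.
Ines ∩ Vanya ∩ Emeka ∩ Rina ∩ Sam: ∅.
Ines ∩ Vanya ∩ Emeka ∩ Rina ∩ Sam ∩ Jonas: ∅.
There is no time when everyone is free.
There is no common window, so the total is 0 minutes.

0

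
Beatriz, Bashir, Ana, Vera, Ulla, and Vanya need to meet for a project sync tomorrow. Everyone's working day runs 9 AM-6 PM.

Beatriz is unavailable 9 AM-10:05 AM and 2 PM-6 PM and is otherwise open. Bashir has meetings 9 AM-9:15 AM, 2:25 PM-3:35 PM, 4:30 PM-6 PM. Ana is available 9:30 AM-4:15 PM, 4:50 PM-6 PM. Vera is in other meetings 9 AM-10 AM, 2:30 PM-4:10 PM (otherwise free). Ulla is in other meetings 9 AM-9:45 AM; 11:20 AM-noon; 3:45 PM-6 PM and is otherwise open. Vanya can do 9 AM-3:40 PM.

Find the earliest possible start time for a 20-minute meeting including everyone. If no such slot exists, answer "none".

Beatriz free: 10:05-14:00 (invert busy blocks within the working day).
Bashir free: 09:15-14:25, 15:35-16:30 (invert busy blocks within the working day).
Ana free: 09:30-16:15, 16:50-18:00.
Vera free: 10:00-14:30, 16:10-18:00 (invert busy blocks within the working day).
Ulla free: 09:45-11:20, 12:00-15:45 (invert busy blocks within the working day).
Vanya free: 09:00-15:40.
Beatriz ∩ Bashir: 10:05-14:00.
Beatriz ∩ Bashir ∩ Ana: 10:05-14:00.
Beatriz ∩ Bashir ∩ Ana ∩ Vera: 10:05-14:00.
Beatriz ∩ Bashir ∩ Ana ∩ Vera ∩ Ulla: 10:05-11:20, 12:00-14:00.
Beatriz ∩ Bashir ∩ Ana ∩ Vera ∩ Ulla ∩ Vanya: 10:05-11:20, 12:00-14:00.
Those are the intersection windows.
The first common window of at least 20 minutes is 10:05-11:20, so the earliest start is 10:05.

10:05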